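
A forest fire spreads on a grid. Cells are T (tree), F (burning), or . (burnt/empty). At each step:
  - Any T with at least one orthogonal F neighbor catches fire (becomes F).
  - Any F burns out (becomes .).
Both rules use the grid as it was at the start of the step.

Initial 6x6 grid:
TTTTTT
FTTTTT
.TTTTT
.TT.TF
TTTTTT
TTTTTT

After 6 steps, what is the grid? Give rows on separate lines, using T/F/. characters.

Step 1: 5 trees catch fire, 2 burn out
  FTTTTT
  .FTTTT
  .TTTTF
  .TT.F.
  TTTTTF
  TTTTTT
Step 2: 7 trees catch fire, 5 burn out
  .FTTTT
  ..FTTF
  .FTTF.
  .TT...
  TTTTF.
  TTTTTF
Step 3: 9 trees catch fire, 7 burn out
  ..FTTF
  ...FF.
  ..FF..
  .FT...
  TTTF..
  TTTTF.
Step 4: 6 trees catch fire, 9 burn out
  ...FF.
  ......
  ......
  ..F...
  TFF...
  TTTF..
Step 5: 3 trees catch fire, 6 burn out
  ......
  ......
  ......
  ......
  F.....
  TFF...
Step 6: 1 trees catch fire, 3 burn out
  ......
  ......
  ......
  ......
  ......
  F.....

......
......
......
......
......
F.....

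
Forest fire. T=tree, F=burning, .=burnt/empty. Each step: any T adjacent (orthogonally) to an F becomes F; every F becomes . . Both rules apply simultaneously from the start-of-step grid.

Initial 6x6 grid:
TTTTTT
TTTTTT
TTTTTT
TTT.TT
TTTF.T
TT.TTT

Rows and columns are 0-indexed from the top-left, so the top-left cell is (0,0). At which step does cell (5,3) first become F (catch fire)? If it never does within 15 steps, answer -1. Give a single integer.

Step 1: cell (5,3)='F' (+2 fires, +1 burnt)
  -> target ignites at step 1
Step 2: cell (5,3)='.' (+3 fires, +2 burnt)
Step 3: cell (5,3)='.' (+5 fires, +3 burnt)
Step 4: cell (5,3)='.' (+6 fires, +5 burnt)
Step 5: cell (5,3)='.' (+6 fires, +6 burnt)
Step 6: cell (5,3)='.' (+6 fires, +6 burnt)
Step 7: cell (5,3)='.' (+3 fires, +6 burnt)
Step 8: cell (5,3)='.' (+1 fires, +3 burnt)
Step 9: cell (5,3)='.' (+0 fires, +1 burnt)
  fire out at step 9

1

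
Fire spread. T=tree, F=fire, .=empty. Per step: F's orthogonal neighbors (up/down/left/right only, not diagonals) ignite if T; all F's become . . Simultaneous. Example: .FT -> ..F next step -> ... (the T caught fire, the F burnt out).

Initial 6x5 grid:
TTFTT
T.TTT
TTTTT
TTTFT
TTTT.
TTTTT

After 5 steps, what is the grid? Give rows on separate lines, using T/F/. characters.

Step 1: 7 trees catch fire, 2 burn out
  TF.FT
  T.FTT
  TTTFT
  TTF.F
  TTTF.
  TTTTT
Step 2: 8 trees catch fire, 7 burn out
  F...F
  T..FT
  TTF.F
  TF...
  TTF..
  TTTFT
Step 3: 7 trees catch fire, 8 burn out
  .....
  F...F
  TF...
  F....
  TF...
  TTF.F
Step 4: 3 trees catch fire, 7 burn out
  .....
  .....
  F....
  .....
  F....
  TF...
Step 5: 1 trees catch fire, 3 burn out
  .....
  .....
  .....
  .....
  .....
  F....

.....
.....
.....
.....
.....
F....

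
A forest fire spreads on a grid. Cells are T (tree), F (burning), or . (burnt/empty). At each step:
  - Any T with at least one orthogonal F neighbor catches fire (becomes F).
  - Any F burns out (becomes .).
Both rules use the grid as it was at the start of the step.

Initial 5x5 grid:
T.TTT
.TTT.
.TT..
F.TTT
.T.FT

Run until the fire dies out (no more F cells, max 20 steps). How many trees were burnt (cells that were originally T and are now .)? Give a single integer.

Answer: 12

Derivation:
Step 1: +2 fires, +2 burnt (F count now 2)
Step 2: +2 fires, +2 burnt (F count now 2)
Step 3: +1 fires, +2 burnt (F count now 1)
Step 4: +2 fires, +1 burnt (F count now 2)
Step 5: +3 fires, +2 burnt (F count now 3)
Step 6: +1 fires, +3 burnt (F count now 1)
Step 7: +1 fires, +1 burnt (F count now 1)
Step 8: +0 fires, +1 burnt (F count now 0)
Fire out after step 8
Initially T: 14, now '.': 23
Total burnt (originally-T cells now '.'): 12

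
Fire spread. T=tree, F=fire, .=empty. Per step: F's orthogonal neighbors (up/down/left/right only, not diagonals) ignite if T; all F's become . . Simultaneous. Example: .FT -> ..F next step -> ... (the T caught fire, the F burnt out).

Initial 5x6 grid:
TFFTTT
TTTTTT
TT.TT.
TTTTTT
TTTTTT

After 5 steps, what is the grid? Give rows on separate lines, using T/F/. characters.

Step 1: 4 trees catch fire, 2 burn out
  F..FTT
  TFFTTT
  TT.TT.
  TTTTTT
  TTTTTT
Step 2: 4 trees catch fire, 4 burn out
  ....FT
  F..FTT
  TF.TT.
  TTTTTT
  TTTTTT
Step 3: 5 trees catch fire, 4 burn out
  .....F
  ....FT
  F..FT.
  TFTTTT
  TTTTTT
Step 4: 6 trees catch fire, 5 burn out
  ......
  .....F
  ....F.
  F.FFTT
  TFTTTT
Step 5: 4 trees catch fire, 6 burn out
  ......
  ......
  ......
  ....FT
  F.FFTT

......
......
......
....FT
F.FFTT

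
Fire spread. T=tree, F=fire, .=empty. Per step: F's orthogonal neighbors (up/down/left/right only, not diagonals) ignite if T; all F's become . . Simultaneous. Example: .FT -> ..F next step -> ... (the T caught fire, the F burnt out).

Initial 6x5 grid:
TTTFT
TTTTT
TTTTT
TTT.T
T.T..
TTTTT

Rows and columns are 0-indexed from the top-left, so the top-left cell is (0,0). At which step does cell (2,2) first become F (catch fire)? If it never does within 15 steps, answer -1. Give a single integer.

Step 1: cell (2,2)='T' (+3 fires, +1 burnt)
Step 2: cell (2,2)='T' (+4 fires, +3 burnt)
Step 3: cell (2,2)='F' (+4 fires, +4 burnt)
  -> target ignites at step 3
Step 4: cell (2,2)='.' (+4 fires, +4 burnt)
Step 5: cell (2,2)='.' (+3 fires, +4 burnt)
Step 6: cell (2,2)='.' (+2 fires, +3 burnt)
Step 7: cell (2,2)='.' (+3 fires, +2 burnt)
Step 8: cell (2,2)='.' (+2 fires, +3 burnt)
Step 9: cell (2,2)='.' (+0 fires, +2 burnt)
  fire out at step 9

3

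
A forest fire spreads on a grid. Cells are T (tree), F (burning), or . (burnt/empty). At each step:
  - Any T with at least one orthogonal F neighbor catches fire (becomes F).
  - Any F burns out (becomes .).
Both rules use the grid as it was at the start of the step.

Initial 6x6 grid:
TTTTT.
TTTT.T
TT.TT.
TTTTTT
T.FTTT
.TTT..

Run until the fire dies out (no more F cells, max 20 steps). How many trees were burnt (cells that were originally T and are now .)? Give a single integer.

Answer: 26

Derivation:
Step 1: +3 fires, +1 burnt (F count now 3)
Step 2: +5 fires, +3 burnt (F count now 5)
Step 3: +5 fires, +5 burnt (F count now 5)
Step 4: +6 fires, +5 burnt (F count now 6)
Step 5: +4 fires, +6 burnt (F count now 4)
Step 6: +3 fires, +4 burnt (F count now 3)
Step 7: +0 fires, +3 burnt (F count now 0)
Fire out after step 7
Initially T: 27, now '.': 35
Total burnt (originally-T cells now '.'): 26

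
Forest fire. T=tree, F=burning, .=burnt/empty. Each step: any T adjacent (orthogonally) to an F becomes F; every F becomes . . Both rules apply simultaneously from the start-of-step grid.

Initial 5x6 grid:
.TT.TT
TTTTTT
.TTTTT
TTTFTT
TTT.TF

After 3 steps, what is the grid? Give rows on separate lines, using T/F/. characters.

Step 1: 5 trees catch fire, 2 burn out
  .TT.TT
  TTTTTT
  .TTFTT
  TTF.FF
  TTT.F.
Step 2: 6 trees catch fire, 5 burn out
  .TT.TT
  TTTFTT
  .TF.FF
  TF....
  TTF...
Step 3: 6 trees catch fire, 6 burn out
  .TT.TT
  TTF.FF
  .F....
  F.....
  TF....

.TT.TT
TTF.FF
.F....
F.....
TF....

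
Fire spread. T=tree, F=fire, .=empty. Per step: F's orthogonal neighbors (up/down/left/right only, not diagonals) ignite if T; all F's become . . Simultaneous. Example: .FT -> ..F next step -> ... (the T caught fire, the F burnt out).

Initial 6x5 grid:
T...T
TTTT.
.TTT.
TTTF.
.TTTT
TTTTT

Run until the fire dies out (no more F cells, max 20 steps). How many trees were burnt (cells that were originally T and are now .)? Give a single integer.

Step 1: +3 fires, +1 burnt (F count now 3)
Step 2: +6 fires, +3 burnt (F count now 6)
Step 3: +6 fires, +6 burnt (F count now 6)
Step 4: +2 fires, +6 burnt (F count now 2)
Step 5: +2 fires, +2 burnt (F count now 2)
Step 6: +1 fires, +2 burnt (F count now 1)
Step 7: +0 fires, +1 burnt (F count now 0)
Fire out after step 7
Initially T: 21, now '.': 29
Total burnt (originally-T cells now '.'): 20

Answer: 20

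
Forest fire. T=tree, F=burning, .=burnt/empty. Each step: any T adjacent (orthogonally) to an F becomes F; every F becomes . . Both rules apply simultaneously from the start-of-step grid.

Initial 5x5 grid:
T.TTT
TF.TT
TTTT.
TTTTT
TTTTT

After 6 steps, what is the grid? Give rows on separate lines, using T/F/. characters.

Step 1: 2 trees catch fire, 1 burn out
  T.TTT
  F..TT
  TFTT.
  TTTTT
  TTTTT
Step 2: 4 trees catch fire, 2 burn out
  F.TTT
  ...TT
  F.FT.
  TFTTT
  TTTTT
Step 3: 4 trees catch fire, 4 burn out
  ..TTT
  ...TT
  ...F.
  F.FTT
  TFTTT
Step 4: 4 trees catch fire, 4 burn out
  ..TTT
  ...FT
  .....
  ...FT
  F.FTT
Step 5: 4 trees catch fire, 4 burn out
  ..TFT
  ....F
  .....
  ....F
  ...FT
Step 6: 3 trees catch fire, 4 burn out
  ..F.F
  .....
  .....
  .....
  ....F

..F.F
.....
.....
.....
....F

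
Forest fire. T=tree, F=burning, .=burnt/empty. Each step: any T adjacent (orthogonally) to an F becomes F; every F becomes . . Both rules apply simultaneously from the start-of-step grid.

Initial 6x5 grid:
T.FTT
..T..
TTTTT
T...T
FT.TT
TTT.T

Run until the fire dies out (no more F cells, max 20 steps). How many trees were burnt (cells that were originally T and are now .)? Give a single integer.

Step 1: +5 fires, +2 burnt (F count now 5)
Step 2: +4 fires, +5 burnt (F count now 4)
Step 3: +3 fires, +4 burnt (F count now 3)
Step 4: +1 fires, +3 burnt (F count now 1)
Step 5: +1 fires, +1 burnt (F count now 1)
Step 6: +1 fires, +1 burnt (F count now 1)
Step 7: +2 fires, +1 burnt (F count now 2)
Step 8: +0 fires, +2 burnt (F count now 0)
Fire out after step 8
Initially T: 18, now '.': 29
Total burnt (originally-T cells now '.'): 17

Answer: 17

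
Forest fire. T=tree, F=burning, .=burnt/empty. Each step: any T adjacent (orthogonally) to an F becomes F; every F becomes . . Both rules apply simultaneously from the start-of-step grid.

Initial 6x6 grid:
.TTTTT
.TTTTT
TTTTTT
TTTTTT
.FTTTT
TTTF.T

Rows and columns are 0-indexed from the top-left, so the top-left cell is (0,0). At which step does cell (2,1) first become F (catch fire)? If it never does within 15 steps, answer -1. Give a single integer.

Step 1: cell (2,1)='T' (+5 fires, +2 burnt)
Step 2: cell (2,1)='F' (+6 fires, +5 burnt)
  -> target ignites at step 2
Step 3: cell (2,1)='.' (+6 fires, +6 burnt)
Step 4: cell (2,1)='.' (+6 fires, +6 burnt)
Step 5: cell (2,1)='.' (+4 fires, +6 burnt)
Step 6: cell (2,1)='.' (+2 fires, +4 burnt)
Step 7: cell (2,1)='.' (+1 fires, +2 burnt)
Step 8: cell (2,1)='.' (+0 fires, +1 burnt)
  fire out at step 8

2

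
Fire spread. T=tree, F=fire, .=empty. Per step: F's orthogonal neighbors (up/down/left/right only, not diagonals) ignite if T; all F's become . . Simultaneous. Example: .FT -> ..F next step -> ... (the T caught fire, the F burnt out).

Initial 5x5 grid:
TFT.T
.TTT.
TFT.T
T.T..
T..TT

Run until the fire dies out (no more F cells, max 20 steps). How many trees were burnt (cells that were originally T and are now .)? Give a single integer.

Step 1: +5 fires, +2 burnt (F count now 5)
Step 2: +3 fires, +5 burnt (F count now 3)
Step 3: +2 fires, +3 burnt (F count now 2)
Step 4: +0 fires, +2 burnt (F count now 0)
Fire out after step 4
Initially T: 14, now '.': 21
Total burnt (originally-T cells now '.'): 10

Answer: 10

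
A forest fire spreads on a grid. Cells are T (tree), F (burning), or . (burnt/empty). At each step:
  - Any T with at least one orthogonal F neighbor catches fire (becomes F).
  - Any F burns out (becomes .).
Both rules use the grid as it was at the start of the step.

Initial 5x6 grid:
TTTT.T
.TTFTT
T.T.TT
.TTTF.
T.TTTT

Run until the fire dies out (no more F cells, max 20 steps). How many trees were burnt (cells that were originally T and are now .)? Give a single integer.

Step 1: +6 fires, +2 burnt (F count now 6)
Step 2: +8 fires, +6 burnt (F count now 8)
Step 3: +4 fires, +8 burnt (F count now 4)
Step 4: +1 fires, +4 burnt (F count now 1)
Step 5: +0 fires, +1 burnt (F count now 0)
Fire out after step 5
Initially T: 21, now '.': 28
Total burnt (originally-T cells now '.'): 19

Answer: 19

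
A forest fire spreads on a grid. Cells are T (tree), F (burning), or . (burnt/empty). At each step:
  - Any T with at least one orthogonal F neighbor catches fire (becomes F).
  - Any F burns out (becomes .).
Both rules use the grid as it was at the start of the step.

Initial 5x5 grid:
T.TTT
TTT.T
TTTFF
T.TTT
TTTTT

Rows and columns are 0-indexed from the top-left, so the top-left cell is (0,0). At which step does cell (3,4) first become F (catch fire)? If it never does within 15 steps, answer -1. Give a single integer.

Step 1: cell (3,4)='F' (+4 fires, +2 burnt)
  -> target ignites at step 1
Step 2: cell (3,4)='.' (+6 fires, +4 burnt)
Step 3: cell (3,4)='.' (+5 fires, +6 burnt)
Step 4: cell (3,4)='.' (+3 fires, +5 burnt)
Step 5: cell (3,4)='.' (+2 fires, +3 burnt)
Step 6: cell (3,4)='.' (+0 fires, +2 burnt)
  fire out at step 6

1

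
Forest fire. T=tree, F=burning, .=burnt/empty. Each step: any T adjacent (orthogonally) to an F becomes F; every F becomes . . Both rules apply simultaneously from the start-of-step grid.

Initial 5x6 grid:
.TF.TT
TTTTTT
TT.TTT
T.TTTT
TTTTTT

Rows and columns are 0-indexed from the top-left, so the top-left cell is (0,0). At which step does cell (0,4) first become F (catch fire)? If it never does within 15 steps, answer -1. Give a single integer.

Step 1: cell (0,4)='T' (+2 fires, +1 burnt)
Step 2: cell (0,4)='T' (+2 fires, +2 burnt)
Step 3: cell (0,4)='T' (+4 fires, +2 burnt)
Step 4: cell (0,4)='F' (+5 fires, +4 burnt)
  -> target ignites at step 4
Step 5: cell (0,4)='.' (+6 fires, +5 burnt)
Step 6: cell (0,4)='.' (+4 fires, +6 burnt)
Step 7: cell (0,4)='.' (+2 fires, +4 burnt)
Step 8: cell (0,4)='.' (+0 fires, +2 burnt)
  fire out at step 8

4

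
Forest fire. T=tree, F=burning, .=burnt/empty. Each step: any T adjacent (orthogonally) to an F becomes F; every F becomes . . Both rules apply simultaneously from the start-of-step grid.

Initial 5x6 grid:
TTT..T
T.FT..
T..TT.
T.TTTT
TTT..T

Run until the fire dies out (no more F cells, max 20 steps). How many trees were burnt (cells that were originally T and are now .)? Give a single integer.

Step 1: +2 fires, +1 burnt (F count now 2)
Step 2: +2 fires, +2 burnt (F count now 2)
Step 3: +3 fires, +2 burnt (F count now 3)
Step 4: +3 fires, +3 burnt (F count now 3)
Step 5: +3 fires, +3 burnt (F count now 3)
Step 6: +3 fires, +3 burnt (F count now 3)
Step 7: +1 fires, +3 burnt (F count now 1)
Step 8: +0 fires, +1 burnt (F count now 0)
Fire out after step 8
Initially T: 18, now '.': 29
Total burnt (originally-T cells now '.'): 17

Answer: 17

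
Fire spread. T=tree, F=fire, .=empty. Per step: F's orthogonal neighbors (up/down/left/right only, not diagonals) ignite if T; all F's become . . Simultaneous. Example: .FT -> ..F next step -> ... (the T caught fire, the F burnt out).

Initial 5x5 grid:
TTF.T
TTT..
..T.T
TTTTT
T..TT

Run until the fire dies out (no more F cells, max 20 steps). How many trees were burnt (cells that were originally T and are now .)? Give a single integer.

Answer: 15

Derivation:
Step 1: +2 fires, +1 burnt (F count now 2)
Step 2: +3 fires, +2 burnt (F count now 3)
Step 3: +2 fires, +3 burnt (F count now 2)
Step 4: +2 fires, +2 burnt (F count now 2)
Step 5: +3 fires, +2 burnt (F count now 3)
Step 6: +3 fires, +3 burnt (F count now 3)
Step 7: +0 fires, +3 burnt (F count now 0)
Fire out after step 7
Initially T: 16, now '.': 24
Total burnt (originally-T cells now '.'): 15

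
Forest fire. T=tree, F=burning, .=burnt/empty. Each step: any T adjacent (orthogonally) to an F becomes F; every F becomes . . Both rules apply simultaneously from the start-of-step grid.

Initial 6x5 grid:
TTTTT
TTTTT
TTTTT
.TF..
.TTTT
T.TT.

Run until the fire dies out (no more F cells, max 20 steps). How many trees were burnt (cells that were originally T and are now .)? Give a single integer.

Answer: 22

Derivation:
Step 1: +3 fires, +1 burnt (F count now 3)
Step 2: +6 fires, +3 burnt (F count now 6)
Step 3: +7 fires, +6 burnt (F count now 7)
Step 4: +4 fires, +7 burnt (F count now 4)
Step 5: +2 fires, +4 burnt (F count now 2)
Step 6: +0 fires, +2 burnt (F count now 0)
Fire out after step 6
Initially T: 23, now '.': 29
Total burnt (originally-T cells now '.'): 22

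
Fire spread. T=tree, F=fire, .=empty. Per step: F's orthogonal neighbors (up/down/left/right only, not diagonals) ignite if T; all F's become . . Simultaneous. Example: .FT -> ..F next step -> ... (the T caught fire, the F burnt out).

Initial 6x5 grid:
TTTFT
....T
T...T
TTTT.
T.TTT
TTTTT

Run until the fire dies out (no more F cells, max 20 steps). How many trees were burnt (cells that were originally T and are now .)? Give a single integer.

Step 1: +2 fires, +1 burnt (F count now 2)
Step 2: +2 fires, +2 burnt (F count now 2)
Step 3: +2 fires, +2 burnt (F count now 2)
Step 4: +0 fires, +2 burnt (F count now 0)
Fire out after step 4
Initially T: 20, now '.': 16
Total burnt (originally-T cells now '.'): 6

Answer: 6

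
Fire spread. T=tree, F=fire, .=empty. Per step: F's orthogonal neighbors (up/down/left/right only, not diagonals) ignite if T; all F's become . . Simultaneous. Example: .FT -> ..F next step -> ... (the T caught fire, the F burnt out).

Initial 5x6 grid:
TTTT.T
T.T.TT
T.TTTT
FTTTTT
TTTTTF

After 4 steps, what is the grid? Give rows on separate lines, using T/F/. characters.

Step 1: 5 trees catch fire, 2 burn out
  TTTT.T
  T.T.TT
  F.TTTT
  .FTTTF
  FTTTF.
Step 2: 6 trees catch fire, 5 burn out
  TTTT.T
  F.T.TT
  ..TTTF
  ..FTF.
  .FTF..
Step 3: 6 trees catch fire, 6 burn out
  FTTT.T
  ..T.TF
  ..FTF.
  ...F..
  ..F...
Step 4: 5 trees catch fire, 6 burn out
  .FTT.F
  ..F.F.
  ...F..
  ......
  ......

.FTT.F
..F.F.
...F..
......
......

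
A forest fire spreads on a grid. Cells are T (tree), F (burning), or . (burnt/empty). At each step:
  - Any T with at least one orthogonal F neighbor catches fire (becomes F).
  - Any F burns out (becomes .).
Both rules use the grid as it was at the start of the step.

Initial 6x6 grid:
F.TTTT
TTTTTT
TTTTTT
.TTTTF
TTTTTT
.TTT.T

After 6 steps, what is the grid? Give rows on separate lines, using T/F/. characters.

Step 1: 4 trees catch fire, 2 burn out
  ..TTTT
  FTTTTT
  TTTTTF
  .TTTF.
  TTTTTF
  .TTT.T
Step 2: 7 trees catch fire, 4 burn out
  ..TTTT
  .FTTTF
  FTTTF.
  .TTF..
  TTTTF.
  .TTT.F
Step 3: 7 trees catch fire, 7 burn out
  ..TTTF
  ..FTF.
  .FTF..
  .TF...
  TTTF..
  .TTT..
Step 4: 7 trees catch fire, 7 burn out
  ..FTF.
  ...F..
  ..F...
  .F....
  TTF...
  .TTF..
Step 5: 3 trees catch fire, 7 burn out
  ...F..
  ......
  ......
  ......
  TF....
  .TF...
Step 6: 2 trees catch fire, 3 burn out
  ......
  ......
  ......
  ......
  F.....
  .F....

......
......
......
......
F.....
.F....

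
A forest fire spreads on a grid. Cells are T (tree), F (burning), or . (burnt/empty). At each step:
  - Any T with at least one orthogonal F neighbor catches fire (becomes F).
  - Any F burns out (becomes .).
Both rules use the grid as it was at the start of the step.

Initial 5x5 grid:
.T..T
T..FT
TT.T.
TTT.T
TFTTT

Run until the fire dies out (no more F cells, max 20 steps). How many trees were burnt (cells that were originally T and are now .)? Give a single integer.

Step 1: +5 fires, +2 burnt (F count now 5)
Step 2: +5 fires, +5 burnt (F count now 5)
Step 3: +2 fires, +5 burnt (F count now 2)
Step 4: +2 fires, +2 burnt (F count now 2)
Step 5: +0 fires, +2 burnt (F count now 0)
Fire out after step 5
Initially T: 15, now '.': 24
Total burnt (originally-T cells now '.'): 14

Answer: 14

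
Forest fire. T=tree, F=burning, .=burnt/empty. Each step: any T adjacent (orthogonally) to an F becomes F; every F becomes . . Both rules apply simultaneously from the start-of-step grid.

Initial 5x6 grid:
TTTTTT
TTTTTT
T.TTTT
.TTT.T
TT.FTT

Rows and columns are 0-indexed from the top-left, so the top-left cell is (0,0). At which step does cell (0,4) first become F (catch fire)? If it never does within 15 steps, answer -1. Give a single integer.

Step 1: cell (0,4)='T' (+2 fires, +1 burnt)
Step 2: cell (0,4)='T' (+3 fires, +2 burnt)
Step 3: cell (0,4)='T' (+5 fires, +3 burnt)
Step 4: cell (0,4)='T' (+5 fires, +5 burnt)
Step 5: cell (0,4)='F' (+5 fires, +5 burnt)
  -> target ignites at step 5
Step 6: cell (0,4)='.' (+3 fires, +5 burnt)
Step 7: cell (0,4)='.' (+2 fires, +3 burnt)
Step 8: cell (0,4)='.' (+0 fires, +2 burnt)
  fire out at step 8

5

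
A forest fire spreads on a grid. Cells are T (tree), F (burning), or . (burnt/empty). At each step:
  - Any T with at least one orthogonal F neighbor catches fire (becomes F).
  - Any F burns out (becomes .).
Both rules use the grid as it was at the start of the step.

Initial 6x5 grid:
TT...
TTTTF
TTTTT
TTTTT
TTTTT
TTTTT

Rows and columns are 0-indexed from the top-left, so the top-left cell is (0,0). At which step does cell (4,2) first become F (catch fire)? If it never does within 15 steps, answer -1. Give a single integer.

Step 1: cell (4,2)='T' (+2 fires, +1 burnt)
Step 2: cell (4,2)='T' (+3 fires, +2 burnt)
Step 3: cell (4,2)='T' (+4 fires, +3 burnt)
Step 4: cell (4,2)='T' (+6 fires, +4 burnt)
Step 5: cell (4,2)='F' (+5 fires, +6 burnt)
  -> target ignites at step 5
Step 6: cell (4,2)='.' (+3 fires, +5 burnt)
Step 7: cell (4,2)='.' (+2 fires, +3 burnt)
Step 8: cell (4,2)='.' (+1 fires, +2 burnt)
Step 9: cell (4,2)='.' (+0 fires, +1 burnt)
  fire out at step 9

5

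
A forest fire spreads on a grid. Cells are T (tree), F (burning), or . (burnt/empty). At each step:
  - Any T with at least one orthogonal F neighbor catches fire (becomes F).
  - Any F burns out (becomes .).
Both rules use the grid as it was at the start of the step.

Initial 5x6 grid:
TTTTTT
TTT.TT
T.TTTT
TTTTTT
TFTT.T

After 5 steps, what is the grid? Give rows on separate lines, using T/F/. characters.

Step 1: 3 trees catch fire, 1 burn out
  TTTTTT
  TTT.TT
  T.TTTT
  TFTTTT
  F.FT.T
Step 2: 3 trees catch fire, 3 burn out
  TTTTTT
  TTT.TT
  T.TTTT
  F.FTTT
  ...F.T
Step 3: 3 trees catch fire, 3 burn out
  TTTTTT
  TTT.TT
  F.FTTT
  ...FTT
  .....T
Step 4: 4 trees catch fire, 3 burn out
  TTTTTT
  FTF.TT
  ...FTT
  ....FT
  .....T
Step 5: 5 trees catch fire, 4 burn out
  FTFTTT
  .F..TT
  ....FT
  .....F
  .....T

FTFTTT
.F..TT
....FT
.....F
.....T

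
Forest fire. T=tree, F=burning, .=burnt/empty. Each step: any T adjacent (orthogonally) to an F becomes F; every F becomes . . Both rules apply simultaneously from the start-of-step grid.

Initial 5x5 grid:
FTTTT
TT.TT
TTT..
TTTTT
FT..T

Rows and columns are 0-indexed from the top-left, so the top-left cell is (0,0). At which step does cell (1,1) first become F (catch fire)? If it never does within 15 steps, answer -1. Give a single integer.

Step 1: cell (1,1)='T' (+4 fires, +2 burnt)
Step 2: cell (1,1)='F' (+4 fires, +4 burnt)
  -> target ignites at step 2
Step 3: cell (1,1)='.' (+3 fires, +4 burnt)
Step 4: cell (1,1)='.' (+4 fires, +3 burnt)
Step 5: cell (1,1)='.' (+2 fires, +4 burnt)
Step 6: cell (1,1)='.' (+1 fires, +2 burnt)
Step 7: cell (1,1)='.' (+0 fires, +1 burnt)
  fire out at step 7

2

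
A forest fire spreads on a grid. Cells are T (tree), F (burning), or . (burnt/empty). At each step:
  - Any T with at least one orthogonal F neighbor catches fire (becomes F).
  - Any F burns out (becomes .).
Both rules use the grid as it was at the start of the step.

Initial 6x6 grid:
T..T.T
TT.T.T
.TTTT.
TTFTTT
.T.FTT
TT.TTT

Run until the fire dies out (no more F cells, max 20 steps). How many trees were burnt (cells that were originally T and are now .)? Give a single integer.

Answer: 22

Derivation:
Step 1: +5 fires, +2 burnt (F count now 5)
Step 2: +7 fires, +5 burnt (F count now 7)
Step 3: +6 fires, +7 burnt (F count now 6)
Step 4: +3 fires, +6 burnt (F count now 3)
Step 5: +1 fires, +3 burnt (F count now 1)
Step 6: +0 fires, +1 burnt (F count now 0)
Fire out after step 6
Initially T: 24, now '.': 34
Total burnt (originally-T cells now '.'): 22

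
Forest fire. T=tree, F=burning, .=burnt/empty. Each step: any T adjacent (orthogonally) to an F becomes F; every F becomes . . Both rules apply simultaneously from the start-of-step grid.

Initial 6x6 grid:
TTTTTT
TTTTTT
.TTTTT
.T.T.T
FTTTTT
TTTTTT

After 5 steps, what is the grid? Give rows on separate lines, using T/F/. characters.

Step 1: 2 trees catch fire, 1 burn out
  TTTTTT
  TTTTTT
  .TTTTT
  .T.T.T
  .FTTTT
  FTTTTT
Step 2: 3 trees catch fire, 2 burn out
  TTTTTT
  TTTTTT
  .TTTTT
  .F.T.T
  ..FTTT
  .FTTTT
Step 3: 3 trees catch fire, 3 burn out
  TTTTTT
  TTTTTT
  .FTTTT
  ...T.T
  ...FTT
  ..FTTT
Step 4: 5 trees catch fire, 3 burn out
  TTTTTT
  TFTTTT
  ..FTTT
  ...F.T
  ....FT
  ...FTT
Step 5: 6 trees catch fire, 5 burn out
  TFTTTT
  F.FTTT
  ...FTT
  .....T
  .....F
  ....FT

TFTTTT
F.FTTT
...FTT
.....T
.....F
....FT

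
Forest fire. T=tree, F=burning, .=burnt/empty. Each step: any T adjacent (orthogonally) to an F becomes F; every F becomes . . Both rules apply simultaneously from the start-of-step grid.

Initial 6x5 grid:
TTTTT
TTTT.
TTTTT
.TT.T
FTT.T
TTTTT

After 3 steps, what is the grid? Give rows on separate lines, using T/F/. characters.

Step 1: 2 trees catch fire, 1 burn out
  TTTTT
  TTTT.
  TTTTT
  .TT.T
  .FT.T
  FTTTT
Step 2: 3 trees catch fire, 2 burn out
  TTTTT
  TTTT.
  TTTTT
  .FT.T
  ..F.T
  .FTTT
Step 3: 3 trees catch fire, 3 burn out
  TTTTT
  TTTT.
  TFTTT
  ..F.T
  ....T
  ..FTT

TTTTT
TTTT.
TFTTT
..F.T
....T
..FTT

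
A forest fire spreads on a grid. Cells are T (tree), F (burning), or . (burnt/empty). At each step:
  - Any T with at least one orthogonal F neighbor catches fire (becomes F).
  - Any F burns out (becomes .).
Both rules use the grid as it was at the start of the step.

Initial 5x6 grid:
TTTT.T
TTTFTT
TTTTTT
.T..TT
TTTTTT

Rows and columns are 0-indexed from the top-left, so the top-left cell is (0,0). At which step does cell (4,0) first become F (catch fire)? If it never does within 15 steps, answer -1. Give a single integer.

Step 1: cell (4,0)='T' (+4 fires, +1 burnt)
Step 2: cell (4,0)='T' (+5 fires, +4 burnt)
Step 3: cell (4,0)='T' (+6 fires, +5 burnt)
Step 4: cell (4,0)='T' (+5 fires, +6 burnt)
Step 5: cell (4,0)='T' (+3 fires, +5 burnt)
Step 6: cell (4,0)='F' (+2 fires, +3 burnt)
  -> target ignites at step 6
Step 7: cell (4,0)='.' (+0 fires, +2 burnt)
  fire out at step 7

6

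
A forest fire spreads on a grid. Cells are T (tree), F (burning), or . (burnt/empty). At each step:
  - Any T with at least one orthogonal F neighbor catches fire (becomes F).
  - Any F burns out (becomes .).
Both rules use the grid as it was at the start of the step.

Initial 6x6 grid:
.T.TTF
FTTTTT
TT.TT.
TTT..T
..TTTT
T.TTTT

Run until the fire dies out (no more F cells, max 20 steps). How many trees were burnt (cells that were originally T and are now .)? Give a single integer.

Answer: 24

Derivation:
Step 1: +4 fires, +2 burnt (F count now 4)
Step 2: +6 fires, +4 burnt (F count now 6)
Step 3: +3 fires, +6 burnt (F count now 3)
Step 4: +2 fires, +3 burnt (F count now 2)
Step 5: +1 fires, +2 burnt (F count now 1)
Step 6: +2 fires, +1 burnt (F count now 2)
Step 7: +2 fires, +2 burnt (F count now 2)
Step 8: +2 fires, +2 burnt (F count now 2)
Step 9: +2 fires, +2 burnt (F count now 2)
Step 10: +0 fires, +2 burnt (F count now 0)
Fire out after step 10
Initially T: 25, now '.': 35
Total burnt (originally-T cells now '.'): 24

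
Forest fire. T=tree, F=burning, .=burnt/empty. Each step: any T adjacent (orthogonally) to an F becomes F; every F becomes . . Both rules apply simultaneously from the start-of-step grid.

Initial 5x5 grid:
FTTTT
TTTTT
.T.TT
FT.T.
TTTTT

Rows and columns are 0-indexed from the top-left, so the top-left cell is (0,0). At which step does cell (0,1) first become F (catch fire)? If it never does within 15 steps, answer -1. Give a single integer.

Step 1: cell (0,1)='F' (+4 fires, +2 burnt)
  -> target ignites at step 1
Step 2: cell (0,1)='.' (+4 fires, +4 burnt)
Step 3: cell (0,1)='.' (+3 fires, +4 burnt)
Step 4: cell (0,1)='.' (+3 fires, +3 burnt)
Step 5: cell (0,1)='.' (+4 fires, +3 burnt)
Step 6: cell (0,1)='.' (+1 fires, +4 burnt)
Step 7: cell (0,1)='.' (+0 fires, +1 burnt)
  fire out at step 7

1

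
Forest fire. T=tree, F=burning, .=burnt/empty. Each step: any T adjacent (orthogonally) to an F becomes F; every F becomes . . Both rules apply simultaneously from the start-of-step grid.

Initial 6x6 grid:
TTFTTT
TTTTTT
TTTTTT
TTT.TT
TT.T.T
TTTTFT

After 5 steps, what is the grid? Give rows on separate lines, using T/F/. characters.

Step 1: 5 trees catch fire, 2 burn out
  TF.FTT
  TTFTTT
  TTTTTT
  TTT.TT
  TT.T.T
  TTTF.F
Step 2: 8 trees catch fire, 5 burn out
  F...FT
  TF.FTT
  TTFTTT
  TTT.TT
  TT.F.F
  TTF...
Step 3: 8 trees catch fire, 8 burn out
  .....F
  F...FT
  TF.FTT
  TTF.TF
  TT....
  TF....
Step 4: 8 trees catch fire, 8 burn out
  ......
  .....F
  F...FF
  TF..F.
  TF....
  F.....
Step 5: 2 trees catch fire, 8 burn out
  ......
  ......
  ......
  F.....
  F.....
  ......

......
......
......
F.....
F.....
......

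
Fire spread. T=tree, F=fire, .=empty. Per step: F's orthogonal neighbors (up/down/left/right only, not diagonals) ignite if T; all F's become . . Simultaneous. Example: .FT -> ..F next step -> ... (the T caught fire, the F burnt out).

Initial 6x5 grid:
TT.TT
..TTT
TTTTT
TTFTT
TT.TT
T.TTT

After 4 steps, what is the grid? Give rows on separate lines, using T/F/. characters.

Step 1: 3 trees catch fire, 1 burn out
  TT.TT
  ..TTT
  TTFTT
  TF.FT
  TT.TT
  T.TTT
Step 2: 7 trees catch fire, 3 burn out
  TT.TT
  ..FTT
  TF.FT
  F...F
  TF.FT
  T.TTT
Step 3: 6 trees catch fire, 7 burn out
  TT.TT
  ...FT
  F...F
  .....
  F...F
  T.TFT
Step 4: 5 trees catch fire, 6 burn out
  TT.FT
  ....F
  .....
  .....
  .....
  F.F.F

TT.FT
....F
.....
.....
.....
F.F.F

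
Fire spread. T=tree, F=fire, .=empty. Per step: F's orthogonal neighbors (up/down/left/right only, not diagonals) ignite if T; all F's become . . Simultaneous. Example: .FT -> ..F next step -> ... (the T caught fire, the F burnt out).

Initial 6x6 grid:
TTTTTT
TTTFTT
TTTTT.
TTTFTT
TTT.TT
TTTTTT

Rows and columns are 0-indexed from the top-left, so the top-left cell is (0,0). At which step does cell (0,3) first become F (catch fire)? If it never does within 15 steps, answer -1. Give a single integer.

Step 1: cell (0,3)='F' (+6 fires, +2 burnt)
  -> target ignites at step 1
Step 2: cell (0,3)='.' (+10 fires, +6 burnt)
Step 3: cell (0,3)='.' (+9 fires, +10 burnt)
Step 4: cell (0,3)='.' (+6 fires, +9 burnt)
Step 5: cell (0,3)='.' (+1 fires, +6 burnt)
Step 6: cell (0,3)='.' (+0 fires, +1 burnt)
  fire out at step 6

1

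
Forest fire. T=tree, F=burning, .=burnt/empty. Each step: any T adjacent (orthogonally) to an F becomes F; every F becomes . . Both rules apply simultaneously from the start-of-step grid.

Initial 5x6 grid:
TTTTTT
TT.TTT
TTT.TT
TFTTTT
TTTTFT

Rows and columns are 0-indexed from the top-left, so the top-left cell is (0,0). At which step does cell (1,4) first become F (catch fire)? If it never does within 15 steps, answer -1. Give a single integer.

Step 1: cell (1,4)='T' (+7 fires, +2 burnt)
Step 2: cell (1,4)='T' (+8 fires, +7 burnt)
Step 3: cell (1,4)='F' (+4 fires, +8 burnt)
  -> target ignites at step 3
Step 4: cell (1,4)='.' (+5 fires, +4 burnt)
Step 5: cell (1,4)='.' (+2 fires, +5 burnt)
Step 6: cell (1,4)='.' (+0 fires, +2 burnt)
  fire out at step 6

3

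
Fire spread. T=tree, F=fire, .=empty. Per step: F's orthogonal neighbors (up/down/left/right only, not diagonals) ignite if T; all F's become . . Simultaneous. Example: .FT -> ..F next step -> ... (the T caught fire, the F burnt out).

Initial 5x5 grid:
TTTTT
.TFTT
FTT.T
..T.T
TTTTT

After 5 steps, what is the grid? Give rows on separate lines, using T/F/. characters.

Step 1: 5 trees catch fire, 2 burn out
  TTFTT
  .F.FT
  .FF.T
  ..T.T
  TTTTT
Step 2: 4 trees catch fire, 5 burn out
  TF.FT
  ....F
  ....T
  ..F.T
  TTTTT
Step 3: 4 trees catch fire, 4 burn out
  F...F
  .....
  ....F
  ....T
  TTFTT
Step 4: 3 trees catch fire, 4 burn out
  .....
  .....
  .....
  ....F
  TF.FT
Step 5: 2 trees catch fire, 3 burn out
  .....
  .....
  .....
  .....
  F...F

.....
.....
.....
.....
F...F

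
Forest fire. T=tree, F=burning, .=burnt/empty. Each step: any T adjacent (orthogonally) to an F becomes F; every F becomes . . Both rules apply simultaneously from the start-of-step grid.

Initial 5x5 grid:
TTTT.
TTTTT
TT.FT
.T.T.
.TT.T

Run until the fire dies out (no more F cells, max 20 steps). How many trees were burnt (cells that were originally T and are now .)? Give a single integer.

Answer: 16

Derivation:
Step 1: +3 fires, +1 burnt (F count now 3)
Step 2: +3 fires, +3 burnt (F count now 3)
Step 3: +2 fires, +3 burnt (F count now 2)
Step 4: +3 fires, +2 burnt (F count now 3)
Step 5: +3 fires, +3 burnt (F count now 3)
Step 6: +1 fires, +3 burnt (F count now 1)
Step 7: +1 fires, +1 burnt (F count now 1)
Step 8: +0 fires, +1 burnt (F count now 0)
Fire out after step 8
Initially T: 17, now '.': 24
Total burnt (originally-T cells now '.'): 16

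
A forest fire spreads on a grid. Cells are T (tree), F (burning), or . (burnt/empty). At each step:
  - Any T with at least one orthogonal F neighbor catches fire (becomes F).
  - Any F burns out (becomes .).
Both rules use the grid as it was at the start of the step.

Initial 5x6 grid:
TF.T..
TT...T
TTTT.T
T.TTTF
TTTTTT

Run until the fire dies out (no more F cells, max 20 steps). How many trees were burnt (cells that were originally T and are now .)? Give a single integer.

Step 1: +5 fires, +2 burnt (F count now 5)
Step 2: +5 fires, +5 burnt (F count now 5)
Step 3: +5 fires, +5 burnt (F count now 5)
Step 4: +2 fires, +5 burnt (F count now 2)
Step 5: +2 fires, +2 burnt (F count now 2)
Step 6: +0 fires, +2 burnt (F count now 0)
Fire out after step 6
Initially T: 20, now '.': 29
Total burnt (originally-T cells now '.'): 19

Answer: 19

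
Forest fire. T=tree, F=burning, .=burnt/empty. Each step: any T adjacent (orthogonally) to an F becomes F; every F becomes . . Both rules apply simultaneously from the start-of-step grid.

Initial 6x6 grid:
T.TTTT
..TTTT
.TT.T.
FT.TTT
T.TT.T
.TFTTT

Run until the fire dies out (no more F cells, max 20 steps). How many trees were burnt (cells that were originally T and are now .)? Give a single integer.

Answer: 23

Derivation:
Step 1: +5 fires, +2 burnt (F count now 5)
Step 2: +3 fires, +5 burnt (F count now 3)
Step 3: +3 fires, +3 burnt (F count now 3)
Step 4: +3 fires, +3 burnt (F count now 3)
Step 5: +4 fires, +3 burnt (F count now 4)
Step 6: +2 fires, +4 burnt (F count now 2)
Step 7: +2 fires, +2 burnt (F count now 2)
Step 8: +1 fires, +2 burnt (F count now 1)
Step 9: +0 fires, +1 burnt (F count now 0)
Fire out after step 9
Initially T: 24, now '.': 35
Total burnt (originally-T cells now '.'): 23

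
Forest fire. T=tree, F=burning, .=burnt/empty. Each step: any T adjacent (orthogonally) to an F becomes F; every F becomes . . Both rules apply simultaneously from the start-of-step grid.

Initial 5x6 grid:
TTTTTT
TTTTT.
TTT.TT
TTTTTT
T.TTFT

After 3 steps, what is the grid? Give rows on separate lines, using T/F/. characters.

Step 1: 3 trees catch fire, 1 burn out
  TTTTTT
  TTTTT.
  TTT.TT
  TTTTFT
  T.TF.F
Step 2: 4 trees catch fire, 3 burn out
  TTTTTT
  TTTTT.
  TTT.FT
  TTTF.F
  T.F...
Step 3: 3 trees catch fire, 4 burn out
  TTTTTT
  TTTTF.
  TTT..F
  TTF...
  T.....

TTTTTT
TTTTF.
TTT..F
TTF...
T.....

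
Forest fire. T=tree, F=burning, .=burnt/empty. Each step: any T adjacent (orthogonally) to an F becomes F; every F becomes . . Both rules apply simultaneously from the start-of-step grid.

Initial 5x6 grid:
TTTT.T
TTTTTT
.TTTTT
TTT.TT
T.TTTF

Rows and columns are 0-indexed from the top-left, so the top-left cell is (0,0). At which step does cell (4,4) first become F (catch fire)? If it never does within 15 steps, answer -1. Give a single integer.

Step 1: cell (4,4)='F' (+2 fires, +1 burnt)
  -> target ignites at step 1
Step 2: cell (4,4)='.' (+3 fires, +2 burnt)
Step 3: cell (4,4)='.' (+3 fires, +3 burnt)
Step 4: cell (4,4)='.' (+4 fires, +3 burnt)
Step 5: cell (4,4)='.' (+3 fires, +4 burnt)
Step 6: cell (4,4)='.' (+4 fires, +3 burnt)
Step 7: cell (4,4)='.' (+3 fires, +4 burnt)
Step 8: cell (4,4)='.' (+2 fires, +3 burnt)
Step 9: cell (4,4)='.' (+1 fires, +2 burnt)
Step 10: cell (4,4)='.' (+0 fires, +1 burnt)
  fire out at step 10

1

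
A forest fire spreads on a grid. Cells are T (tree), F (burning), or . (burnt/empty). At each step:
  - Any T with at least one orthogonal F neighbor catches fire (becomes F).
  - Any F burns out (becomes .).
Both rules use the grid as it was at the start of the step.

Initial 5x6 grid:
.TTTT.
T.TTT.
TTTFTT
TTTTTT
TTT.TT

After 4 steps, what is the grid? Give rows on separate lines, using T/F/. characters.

Step 1: 4 trees catch fire, 1 burn out
  .TTTT.
  T.TFT.
  TTF.FT
  TTTFTT
  TTT.TT
Step 2: 7 trees catch fire, 4 burn out
  .TTFT.
  T.F.F.
  TF...F
  TTF.FT
  TTT.TT
Step 3: 7 trees catch fire, 7 burn out
  .TF.F.
  T.....
  F.....
  TF...F
  TTF.FT
Step 4: 5 trees catch fire, 7 burn out
  .F....
  F.....
  ......
  F.....
  TF...F

.F....
F.....
......
F.....
TF...F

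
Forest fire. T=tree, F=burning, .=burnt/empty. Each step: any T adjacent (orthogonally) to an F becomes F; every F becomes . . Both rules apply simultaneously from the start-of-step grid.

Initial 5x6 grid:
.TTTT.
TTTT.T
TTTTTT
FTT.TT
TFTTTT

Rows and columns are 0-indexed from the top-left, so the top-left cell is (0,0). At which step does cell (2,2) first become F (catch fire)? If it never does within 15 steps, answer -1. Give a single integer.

Step 1: cell (2,2)='T' (+4 fires, +2 burnt)
Step 2: cell (2,2)='T' (+4 fires, +4 burnt)
Step 3: cell (2,2)='F' (+3 fires, +4 burnt)
  -> target ignites at step 3
Step 4: cell (2,2)='.' (+5 fires, +3 burnt)
Step 5: cell (2,2)='.' (+4 fires, +5 burnt)
Step 6: cell (2,2)='.' (+2 fires, +4 burnt)
Step 7: cell (2,2)='.' (+2 fires, +2 burnt)
Step 8: cell (2,2)='.' (+0 fires, +2 burnt)
  fire out at step 8

3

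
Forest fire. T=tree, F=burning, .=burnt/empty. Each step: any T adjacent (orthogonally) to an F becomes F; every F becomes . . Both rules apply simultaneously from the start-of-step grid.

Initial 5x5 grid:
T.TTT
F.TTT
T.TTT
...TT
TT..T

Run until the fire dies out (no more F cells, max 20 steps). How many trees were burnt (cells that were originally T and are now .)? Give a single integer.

Step 1: +2 fires, +1 burnt (F count now 2)
Step 2: +0 fires, +2 burnt (F count now 0)
Fire out after step 2
Initially T: 16, now '.': 11
Total burnt (originally-T cells now '.'): 2

Answer: 2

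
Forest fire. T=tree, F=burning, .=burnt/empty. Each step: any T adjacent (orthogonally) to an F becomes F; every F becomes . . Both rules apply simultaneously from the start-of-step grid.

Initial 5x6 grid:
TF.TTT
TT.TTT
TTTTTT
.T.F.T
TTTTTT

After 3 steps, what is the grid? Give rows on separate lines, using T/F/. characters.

Step 1: 4 trees catch fire, 2 burn out
  F..TTT
  TF.TTT
  TTTFTT
  .T...T
  TTTFTT
Step 2: 7 trees catch fire, 4 burn out
  ...TTT
  F..FTT
  TFF.FT
  .T...T
  TTF.FT
Step 3: 7 trees catch fire, 7 burn out
  ...FTT
  ....FT
  F....F
  .F...T
  TF...F

...FTT
....FT
F....F
.F...T
TF...F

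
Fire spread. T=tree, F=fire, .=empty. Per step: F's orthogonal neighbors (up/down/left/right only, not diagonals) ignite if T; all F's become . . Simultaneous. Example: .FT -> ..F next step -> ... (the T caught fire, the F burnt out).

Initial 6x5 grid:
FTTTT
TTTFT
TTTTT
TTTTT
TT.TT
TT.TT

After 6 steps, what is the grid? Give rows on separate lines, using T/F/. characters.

Step 1: 6 trees catch fire, 2 burn out
  .FTFT
  FTF.F
  TTTFT
  TTTTT
  TT.TT
  TT.TT
Step 2: 7 trees catch fire, 6 burn out
  ..F.F
  .F...
  FTF.F
  TTTFT
  TT.TT
  TT.TT
Step 3: 5 trees catch fire, 7 burn out
  .....
  .....
  .F...
  FTF.F
  TT.FT
  TT.TT
Step 4: 4 trees catch fire, 5 burn out
  .....
  .....
  .....
  .F...
  FT..F
  TT.FT
Step 5: 3 trees catch fire, 4 burn out
  .....
  .....
  .....
  .....
  .F...
  FT..F
Step 6: 1 trees catch fire, 3 burn out
  .....
  .....
  .....
  .....
  .....
  .F...

.....
.....
.....
.....
.....
.F...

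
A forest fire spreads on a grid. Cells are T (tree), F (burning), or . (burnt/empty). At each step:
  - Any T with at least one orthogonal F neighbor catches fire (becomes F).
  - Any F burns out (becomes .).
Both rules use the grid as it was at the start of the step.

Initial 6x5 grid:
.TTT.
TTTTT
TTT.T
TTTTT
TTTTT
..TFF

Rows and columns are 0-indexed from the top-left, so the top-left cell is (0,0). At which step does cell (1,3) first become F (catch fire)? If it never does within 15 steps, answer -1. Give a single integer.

Step 1: cell (1,3)='T' (+3 fires, +2 burnt)
Step 2: cell (1,3)='T' (+3 fires, +3 burnt)
Step 3: cell (1,3)='T' (+3 fires, +3 burnt)
Step 4: cell (1,3)='T' (+4 fires, +3 burnt)
Step 5: cell (1,3)='F' (+4 fires, +4 burnt)
  -> target ignites at step 5
Step 6: cell (1,3)='.' (+4 fires, +4 burnt)
Step 7: cell (1,3)='.' (+2 fires, +4 burnt)
Step 8: cell (1,3)='.' (+0 fires, +2 burnt)
  fire out at step 8

5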